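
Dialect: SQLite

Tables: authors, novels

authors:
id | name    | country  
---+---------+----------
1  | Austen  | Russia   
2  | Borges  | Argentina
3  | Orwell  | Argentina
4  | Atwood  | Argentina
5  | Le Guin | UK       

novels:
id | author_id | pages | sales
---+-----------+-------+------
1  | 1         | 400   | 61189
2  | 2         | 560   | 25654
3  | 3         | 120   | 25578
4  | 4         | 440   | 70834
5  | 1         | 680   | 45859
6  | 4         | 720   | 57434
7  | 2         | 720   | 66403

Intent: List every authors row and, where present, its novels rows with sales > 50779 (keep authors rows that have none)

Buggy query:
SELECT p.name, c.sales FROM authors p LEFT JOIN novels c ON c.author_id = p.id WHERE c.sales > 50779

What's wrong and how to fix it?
Bug: Filtering c.sales in WHERE discards the NULL rows produced by LEFT JOIN, turning it into an inner join

Fix: Move the right-table condition into the ON clause so unmatched parents are kept

Corrected query:
SELECT p.name, c.sales FROM authors p LEFT JOIN novels c ON c.author_id = p.id AND c.sales > 50779

Result:
name    | sales
--------+------
Austen  | 61189
Borges  | 66403
Orwell  | NULL 
Atwood  | 57434
Atwood  | 70834
Le Guin | NULL 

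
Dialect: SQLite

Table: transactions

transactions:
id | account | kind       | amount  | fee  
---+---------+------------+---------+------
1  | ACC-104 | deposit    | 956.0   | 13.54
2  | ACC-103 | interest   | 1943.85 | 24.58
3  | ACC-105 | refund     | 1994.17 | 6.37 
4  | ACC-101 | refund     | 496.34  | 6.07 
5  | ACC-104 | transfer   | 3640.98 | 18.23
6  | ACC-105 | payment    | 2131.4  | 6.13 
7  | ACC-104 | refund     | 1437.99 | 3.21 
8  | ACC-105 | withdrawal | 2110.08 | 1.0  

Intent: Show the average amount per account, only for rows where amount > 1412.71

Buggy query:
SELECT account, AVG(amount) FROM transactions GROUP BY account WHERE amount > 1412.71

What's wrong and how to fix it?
Bug: WHERE cannot follow GROUP BY

Fix: Place WHERE between FROM and GROUP BY

Corrected query:
SELECT account, AVG(amount) FROM transactions WHERE amount > 1412.71 GROUP BY account

Result:
account | AVG(amount)
--------+------------
ACC-103 | 1943.85    
ACC-104 | 2539.485   
ACC-105 | 2078.55    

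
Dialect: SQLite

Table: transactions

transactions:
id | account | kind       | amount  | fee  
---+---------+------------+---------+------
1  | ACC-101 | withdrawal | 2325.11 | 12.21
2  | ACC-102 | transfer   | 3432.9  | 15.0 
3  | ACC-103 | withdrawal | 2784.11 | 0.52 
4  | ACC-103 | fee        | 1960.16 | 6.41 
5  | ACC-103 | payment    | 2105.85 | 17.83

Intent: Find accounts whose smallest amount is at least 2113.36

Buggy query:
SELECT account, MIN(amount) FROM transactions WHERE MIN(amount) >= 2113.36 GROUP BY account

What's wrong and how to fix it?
Bug: MIN() in WHERE is a misuse of aggregate

Fix: Replace WHERE with HAVING after the GROUP BY

Corrected query:
SELECT account, MIN(amount) FROM transactions GROUP BY account HAVING MIN(amount) >= 2113.36

Result:
account | MIN(amount)
--------+------------
ACC-101 | 2325.11    
ACC-102 | 3432.9     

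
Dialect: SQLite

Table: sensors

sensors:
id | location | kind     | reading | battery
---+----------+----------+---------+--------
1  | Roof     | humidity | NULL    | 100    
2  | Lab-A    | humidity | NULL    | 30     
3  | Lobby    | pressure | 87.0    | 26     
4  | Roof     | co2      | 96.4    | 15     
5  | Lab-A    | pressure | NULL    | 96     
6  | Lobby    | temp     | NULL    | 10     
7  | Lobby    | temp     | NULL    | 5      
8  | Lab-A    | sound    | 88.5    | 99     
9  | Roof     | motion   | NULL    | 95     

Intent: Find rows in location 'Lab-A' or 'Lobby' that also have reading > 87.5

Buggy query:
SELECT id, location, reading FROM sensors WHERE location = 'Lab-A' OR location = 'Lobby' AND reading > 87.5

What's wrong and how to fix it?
Bug: Without parentheses, AND is evaluated before OR, so the reading filter only applies to the 'Lobby' branch

Fix: Add parentheses around the OR so the AND applies to both alternatives

Corrected query:
SELECT id, location, reading FROM sensors WHERE (location = 'Lab-A' OR location = 'Lobby') AND reading > 87.5

Result:
id | location | reading
---+----------+--------
8  | Lab-A    | 88.5   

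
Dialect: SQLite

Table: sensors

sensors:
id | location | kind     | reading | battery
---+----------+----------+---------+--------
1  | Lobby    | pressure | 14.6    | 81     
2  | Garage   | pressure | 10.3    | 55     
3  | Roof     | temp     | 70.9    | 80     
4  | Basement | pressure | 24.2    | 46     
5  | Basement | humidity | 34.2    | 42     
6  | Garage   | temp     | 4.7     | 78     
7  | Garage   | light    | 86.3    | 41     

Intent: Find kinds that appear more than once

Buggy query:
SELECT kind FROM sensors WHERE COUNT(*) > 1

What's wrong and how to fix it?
Bug: WHERE can't reference COUNT(*); aggregates are computed after WHERE

Fix: GROUP BY kind, then filter groups with HAVING COUNT(*) > 1

Corrected query:
SELECT kind FROM sensors GROUP BY kind HAVING COUNT(*) > 1

Result:
kind    
--------
pressure
temp    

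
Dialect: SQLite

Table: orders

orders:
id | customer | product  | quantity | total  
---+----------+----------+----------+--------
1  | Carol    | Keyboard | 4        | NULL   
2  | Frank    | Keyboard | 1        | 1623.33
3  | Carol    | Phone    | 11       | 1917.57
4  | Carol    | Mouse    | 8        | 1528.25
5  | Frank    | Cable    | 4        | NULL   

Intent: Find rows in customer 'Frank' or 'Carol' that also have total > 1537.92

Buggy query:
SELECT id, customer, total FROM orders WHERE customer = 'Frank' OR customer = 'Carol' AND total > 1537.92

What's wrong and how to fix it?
Bug: AND binds tighter than OR, so this parses as customer = 'Frank' OR (customer = 'Carol' AND total > 1537.92)

Fix: Add parentheses around the OR so the AND applies to both alternatives

Corrected query:
SELECT id, customer, total FROM orders WHERE (customer = 'Frank' OR customer = 'Carol') AND total > 1537.92

Result:
id | customer | total  
---+----------+--------
2  | Frank    | 1623.33
3  | Carol    | 1917.57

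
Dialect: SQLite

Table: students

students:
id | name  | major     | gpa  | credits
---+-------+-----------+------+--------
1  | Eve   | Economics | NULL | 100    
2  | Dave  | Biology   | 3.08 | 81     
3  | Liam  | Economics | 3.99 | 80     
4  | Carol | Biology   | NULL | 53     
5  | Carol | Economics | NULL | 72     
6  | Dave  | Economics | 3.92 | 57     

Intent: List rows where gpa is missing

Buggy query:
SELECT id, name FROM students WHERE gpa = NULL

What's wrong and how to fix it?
Bug: Comparing to NULL with '=' never matches; NULL = NULL is unknown, not true

Fix: Use IS NULL to test for NULL

Corrected query:
SELECT id, name FROM students WHERE gpa IS NULL

Result:
id | name 
---+------
1  | Eve  
4  | Carol
5  | Carol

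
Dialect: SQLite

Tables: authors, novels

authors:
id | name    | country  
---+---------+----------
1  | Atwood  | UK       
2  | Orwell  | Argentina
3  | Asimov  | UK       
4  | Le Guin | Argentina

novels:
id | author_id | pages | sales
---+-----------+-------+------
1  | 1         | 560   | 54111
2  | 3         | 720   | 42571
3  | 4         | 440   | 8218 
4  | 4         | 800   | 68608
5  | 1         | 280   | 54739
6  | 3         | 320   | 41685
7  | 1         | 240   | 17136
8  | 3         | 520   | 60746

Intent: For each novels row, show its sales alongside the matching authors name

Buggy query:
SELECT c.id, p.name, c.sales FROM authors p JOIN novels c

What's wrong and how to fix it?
Bug: Missing join condition: each novels row is matched to all authors rows instead of just its own

Fix: Add ON c.author_id = p.id to the JOIN

Corrected query:
SELECT c.id, p.name, c.sales FROM authors p JOIN novels c ON c.author_id = p.id

Result:
id | name    | sales
---+---------+------
1  | Atwood  | 54111
2  | Asimov  | 42571
3  | Le Guin | 8218 
4  | Le Guin | 68608
5  | Atwood  | 54739
6  | Asimov  | 41685
7  | Atwood  | 17136
8  | Asimov  | 60746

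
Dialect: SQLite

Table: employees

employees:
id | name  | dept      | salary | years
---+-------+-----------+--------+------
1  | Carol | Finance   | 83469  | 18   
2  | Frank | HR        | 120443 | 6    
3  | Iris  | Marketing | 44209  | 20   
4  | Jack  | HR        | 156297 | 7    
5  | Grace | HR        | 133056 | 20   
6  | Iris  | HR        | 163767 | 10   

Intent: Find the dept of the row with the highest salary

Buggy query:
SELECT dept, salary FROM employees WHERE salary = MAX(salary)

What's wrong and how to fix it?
Bug: WHERE is evaluated per row; an aggregate over the whole table isn't defined there

Fix: Wrap MAX in a scalar subquery so WHERE compares against a single value

Corrected query:
SELECT dept, salary FROM employees WHERE salary = (SELECT MAX(salary) FROM employees)

Result:
dept | salary
-----+-------
HR   | 163767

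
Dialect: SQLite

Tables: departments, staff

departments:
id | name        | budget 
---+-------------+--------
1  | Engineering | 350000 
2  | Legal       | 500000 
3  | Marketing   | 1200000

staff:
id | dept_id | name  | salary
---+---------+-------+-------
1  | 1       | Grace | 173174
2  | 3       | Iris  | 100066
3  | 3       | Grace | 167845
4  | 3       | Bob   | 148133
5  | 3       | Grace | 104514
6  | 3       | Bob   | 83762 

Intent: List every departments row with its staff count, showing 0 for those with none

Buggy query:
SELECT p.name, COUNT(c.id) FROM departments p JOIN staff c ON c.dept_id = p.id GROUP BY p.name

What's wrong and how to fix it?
Bug: INNER JOIN drops departments rows that have no matching staff rows

Fix: Switch to LEFT JOIN to retain unmatched parent rows

Corrected query:
SELECT p.name, COUNT(c.id) FROM departments p LEFT JOIN staff c ON c.dept_id = p.id GROUP BY p.name

Result:
name        | COUNT(c.id)
------------+------------
Engineering | 1          
Legal       | 0          
Marketing   | 5          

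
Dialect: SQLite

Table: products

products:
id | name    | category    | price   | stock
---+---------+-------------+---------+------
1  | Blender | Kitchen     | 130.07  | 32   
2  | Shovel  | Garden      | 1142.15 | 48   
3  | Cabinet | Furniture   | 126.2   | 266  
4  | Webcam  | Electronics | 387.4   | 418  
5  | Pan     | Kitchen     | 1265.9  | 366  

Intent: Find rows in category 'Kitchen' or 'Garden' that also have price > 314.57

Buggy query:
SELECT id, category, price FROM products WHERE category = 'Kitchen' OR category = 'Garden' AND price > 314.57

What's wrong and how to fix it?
Bug: AND binds tighter than OR, so this parses as category = 'Kitchen' OR (category = 'Garden' AND price > 314.57)

Fix: Group the OR with parentheses (or use IN), then AND the threshold

Corrected query:
SELECT id, category, price FROM products WHERE (category = 'Kitchen' OR category = 'Garden') AND price > 314.57

Result:
id | category | price  
---+----------+--------
2  | Garden   | 1142.15
5  | Kitchen  | 1265.9 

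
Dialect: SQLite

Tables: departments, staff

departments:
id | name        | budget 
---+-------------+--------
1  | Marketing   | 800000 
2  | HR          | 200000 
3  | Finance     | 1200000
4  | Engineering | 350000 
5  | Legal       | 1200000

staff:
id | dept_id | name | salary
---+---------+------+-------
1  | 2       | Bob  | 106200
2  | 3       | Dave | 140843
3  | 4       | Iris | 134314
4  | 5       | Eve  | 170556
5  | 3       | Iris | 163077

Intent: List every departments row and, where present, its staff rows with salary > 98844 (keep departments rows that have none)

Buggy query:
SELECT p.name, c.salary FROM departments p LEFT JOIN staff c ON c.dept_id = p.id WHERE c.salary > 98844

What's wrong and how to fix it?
Bug: A WHERE condition on the right-hand table after LEFT JOIN drops unmatched parents

Fix: Put 'c.salary > 98844' in the JOIN's ON clause instead of WHERE

Corrected query:
SELECT p.name, c.salary FROM departments p LEFT JOIN staff c ON c.dept_id = p.id AND c.salary > 98844

Result:
name        | salary
------------+-------
Marketing   | NULL  
HR          | 106200
Finance     | 140843
Finance     | 163077
Engineering | 134314
Legal       | 170556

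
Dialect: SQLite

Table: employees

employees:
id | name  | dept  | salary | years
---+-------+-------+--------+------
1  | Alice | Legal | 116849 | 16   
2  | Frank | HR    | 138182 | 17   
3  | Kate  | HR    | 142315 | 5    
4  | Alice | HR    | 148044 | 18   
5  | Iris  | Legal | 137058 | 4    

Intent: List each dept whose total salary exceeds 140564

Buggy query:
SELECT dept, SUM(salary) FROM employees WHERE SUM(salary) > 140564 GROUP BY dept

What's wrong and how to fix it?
Bug: WHERE runs before GROUP BY, so aggregates aren't available there

Fix: Use HAVING (which filters groups after aggregation) instead of WHERE

Corrected query:
SELECT dept, SUM(salary) FROM employees GROUP BY dept HAVING SUM(salary) > 140564

Result:
dept  | SUM(salary)
------+------------
HR    | 428541     
Legal | 253907     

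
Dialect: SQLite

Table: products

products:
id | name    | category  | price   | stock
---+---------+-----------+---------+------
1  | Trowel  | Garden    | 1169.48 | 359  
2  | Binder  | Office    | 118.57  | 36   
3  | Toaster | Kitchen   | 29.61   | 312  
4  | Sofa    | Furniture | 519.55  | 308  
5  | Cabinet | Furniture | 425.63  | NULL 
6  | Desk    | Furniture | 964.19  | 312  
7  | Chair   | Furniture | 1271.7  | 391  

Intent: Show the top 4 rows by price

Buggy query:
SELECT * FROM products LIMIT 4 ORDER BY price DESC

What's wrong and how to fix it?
Bug: LIMIT must come after ORDER BY

Fix: Swap the clauses: ORDER BY first, then LIMIT

Corrected query:
SELECT * FROM products ORDER BY price DESC LIMIT 4

Result:
id | name   | category  | price   | stock
---+--------+-----------+---------+------
7  | Chair  | Furniture | 1271.7  | 391  
1  | Trowel | Garden    | 1169.48 | 359  
6  | Desk   | Furniture | 964.19  | 312  
4  | Sofa   | Furniture | 519.55  | 308  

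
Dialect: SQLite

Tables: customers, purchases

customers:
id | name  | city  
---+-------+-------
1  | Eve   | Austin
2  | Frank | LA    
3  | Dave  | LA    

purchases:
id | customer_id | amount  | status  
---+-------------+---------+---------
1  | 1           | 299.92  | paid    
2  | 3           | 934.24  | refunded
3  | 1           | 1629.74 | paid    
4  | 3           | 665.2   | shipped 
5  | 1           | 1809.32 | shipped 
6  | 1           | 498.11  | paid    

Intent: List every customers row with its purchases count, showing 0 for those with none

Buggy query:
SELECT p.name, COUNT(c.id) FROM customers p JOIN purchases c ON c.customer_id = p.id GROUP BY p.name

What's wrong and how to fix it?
Bug: INNER JOIN drops customers rows that have no matching purchases rows

Fix: Switch to LEFT JOIN to retain unmatched parent rows

Corrected query:
SELECT p.name, COUNT(c.id) FROM customers p LEFT JOIN purchases c ON c.customer_id = p.id GROUP BY p.name

Result:
name  | COUNT(c.id)
------+------------
Dave  | 2          
Eve   | 4          
Frank | 0          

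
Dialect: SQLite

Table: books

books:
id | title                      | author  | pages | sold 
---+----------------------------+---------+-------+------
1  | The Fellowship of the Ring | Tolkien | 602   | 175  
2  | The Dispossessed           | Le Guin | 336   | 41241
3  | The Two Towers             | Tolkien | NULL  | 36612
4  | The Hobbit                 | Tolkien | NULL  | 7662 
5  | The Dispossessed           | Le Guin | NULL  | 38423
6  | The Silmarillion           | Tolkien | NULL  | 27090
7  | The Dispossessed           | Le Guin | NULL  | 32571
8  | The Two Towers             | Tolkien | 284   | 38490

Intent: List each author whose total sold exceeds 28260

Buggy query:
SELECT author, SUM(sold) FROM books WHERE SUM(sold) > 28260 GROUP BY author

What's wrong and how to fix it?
Bug: WHERE runs before GROUP BY, so aggregates aren't available there

Fix: Move the aggregate condition to a HAVING clause

Corrected query:
SELECT author, SUM(sold) FROM books GROUP BY author HAVING SUM(sold) > 28260

Result:
author  | SUM(sold)
--------+----------
Le Guin | 112235   
Tolkien | 110029   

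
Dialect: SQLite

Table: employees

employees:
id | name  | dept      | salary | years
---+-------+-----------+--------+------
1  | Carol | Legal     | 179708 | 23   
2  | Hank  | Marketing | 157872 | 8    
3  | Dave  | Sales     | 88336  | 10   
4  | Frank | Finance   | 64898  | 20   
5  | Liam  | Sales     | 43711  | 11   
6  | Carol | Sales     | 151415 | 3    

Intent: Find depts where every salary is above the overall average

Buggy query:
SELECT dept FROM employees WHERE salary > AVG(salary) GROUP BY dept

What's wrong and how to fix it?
Bug: WHERE evaluates per row before aggregation, so AVG() is unavailable

Fix: Compute the overall average in a scalar subquery and compare each group's MIN against it in HAVING

Corrected query:
SELECT dept FROM employees GROUP BY dept HAVING MIN(salary) > (SELECT AVG(salary) FROM employees)

Result:
dept     
---------
Legal    
Marketing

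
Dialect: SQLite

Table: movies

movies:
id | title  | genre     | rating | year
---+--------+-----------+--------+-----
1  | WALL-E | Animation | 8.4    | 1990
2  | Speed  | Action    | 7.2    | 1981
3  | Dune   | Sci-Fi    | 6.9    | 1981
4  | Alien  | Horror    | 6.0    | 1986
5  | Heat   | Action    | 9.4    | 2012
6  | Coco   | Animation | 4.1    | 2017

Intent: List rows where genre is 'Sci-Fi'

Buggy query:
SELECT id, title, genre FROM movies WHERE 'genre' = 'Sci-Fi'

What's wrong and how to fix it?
Bug: 'genre' in single quotes is a string literal, not the column; the comparison is literal-vs-literal and never true

Fix: Reference the column as genre without single quotes

Corrected query:
SELECT id, title, genre FROM movies WHERE genre = 'Sci-Fi'

Result:
id | title | genre 
---+-------+-------
3  | Dune  | Sci-Fi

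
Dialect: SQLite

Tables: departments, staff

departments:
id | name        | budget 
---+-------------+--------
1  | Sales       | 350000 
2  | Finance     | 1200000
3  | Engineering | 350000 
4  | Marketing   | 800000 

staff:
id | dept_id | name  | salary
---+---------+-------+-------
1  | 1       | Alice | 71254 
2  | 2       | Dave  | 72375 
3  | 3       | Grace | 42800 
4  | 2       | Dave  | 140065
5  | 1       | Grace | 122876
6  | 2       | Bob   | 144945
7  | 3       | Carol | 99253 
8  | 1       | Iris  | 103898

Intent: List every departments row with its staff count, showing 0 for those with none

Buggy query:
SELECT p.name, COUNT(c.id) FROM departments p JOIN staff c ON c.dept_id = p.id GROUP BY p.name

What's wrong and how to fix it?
Bug: INNER JOIN drops departments rows that have no matching staff rows

Fix: Switch to LEFT JOIN to retain unmatched parent rows

Corrected query:
SELECT p.name, COUNT(c.id) FROM departments p LEFT JOIN staff c ON c.dept_id = p.id GROUP BY p.name

Result:
name        | COUNT(c.id)
------------+------------
Engineering | 2          
Finance     | 3          
Marketing   | 0          
Sales       | 3          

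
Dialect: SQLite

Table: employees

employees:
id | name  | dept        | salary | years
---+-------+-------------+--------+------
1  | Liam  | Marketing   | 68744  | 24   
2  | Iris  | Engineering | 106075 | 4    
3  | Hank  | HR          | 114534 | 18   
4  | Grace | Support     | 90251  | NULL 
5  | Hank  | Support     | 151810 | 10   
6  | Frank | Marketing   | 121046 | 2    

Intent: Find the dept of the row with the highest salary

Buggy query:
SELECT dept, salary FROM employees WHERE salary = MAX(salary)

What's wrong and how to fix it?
Bug: WHERE is evaluated per row; an aggregate over the whole table isn't defined there

Fix: Wrap MAX in a scalar subquery so WHERE compares against a single value

Corrected query:
SELECT dept, salary FROM employees WHERE salary = (SELECT MAX(salary) FROM employees)

Result:
dept    | salary
--------+-------
Support | 151810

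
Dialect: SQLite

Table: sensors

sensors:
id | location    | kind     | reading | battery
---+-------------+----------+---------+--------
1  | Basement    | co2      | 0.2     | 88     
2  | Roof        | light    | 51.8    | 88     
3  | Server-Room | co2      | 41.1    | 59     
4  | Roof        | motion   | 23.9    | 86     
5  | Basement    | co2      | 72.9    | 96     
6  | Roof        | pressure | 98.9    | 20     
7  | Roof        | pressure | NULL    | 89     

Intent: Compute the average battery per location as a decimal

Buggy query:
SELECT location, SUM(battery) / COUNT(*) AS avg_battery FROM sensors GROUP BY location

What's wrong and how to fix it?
Bug: SUM(battery) and COUNT(*) are both integers; the division truncates the fractional part

Fix: Cast one side to REAL so the division keeps the fractional part

Corrected query:
SELECT location, SUM(battery) * 1.0 / COUNT(*) AS avg_battery FROM sensors GROUP BY location

Result:
location    | avg_battery
------------+------------
Basement    | 92         
Roof        | 70.75      
Server-Room | 59         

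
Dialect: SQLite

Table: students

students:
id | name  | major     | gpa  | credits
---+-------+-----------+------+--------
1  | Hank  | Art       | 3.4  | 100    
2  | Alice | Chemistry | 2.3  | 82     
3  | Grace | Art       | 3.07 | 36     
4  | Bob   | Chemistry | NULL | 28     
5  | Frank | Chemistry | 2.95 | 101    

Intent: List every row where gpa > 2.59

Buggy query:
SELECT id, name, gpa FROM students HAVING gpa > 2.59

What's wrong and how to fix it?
Bug: HAVING filters the output of aggregation, but this query has no GROUP BY and no aggregate functions, so SQLite rejects it (HAVING clause on a non-aggregate query); the condition here is per row

Fix: Use WHERE for row-level filtering

Corrected query:
SELECT id, name, gpa FROM students WHERE gpa > 2.59

Result:
id | name  | gpa 
---+-------+-----
1  | Hank  | 3.4 
3  | Grace | 3.07
5  | Frank | 2.95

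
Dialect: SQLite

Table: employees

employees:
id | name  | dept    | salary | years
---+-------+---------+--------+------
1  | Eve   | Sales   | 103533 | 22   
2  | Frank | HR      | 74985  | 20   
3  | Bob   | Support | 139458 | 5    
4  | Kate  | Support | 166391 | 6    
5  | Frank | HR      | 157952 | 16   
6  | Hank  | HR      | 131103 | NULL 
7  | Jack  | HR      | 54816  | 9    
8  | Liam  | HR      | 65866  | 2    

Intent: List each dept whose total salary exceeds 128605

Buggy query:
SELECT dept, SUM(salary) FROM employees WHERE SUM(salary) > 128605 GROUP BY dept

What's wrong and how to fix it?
Bug: Aggregate functions cannot appear in a WHERE clause

Fix: Move the aggregate condition to a HAVING clause

Corrected query:
SELECT dept, SUM(salary) FROM employees GROUP BY dept HAVING SUM(salary) > 128605

Result:
dept    | SUM(salary)
--------+------------
HR      | 484722     
Support | 305849     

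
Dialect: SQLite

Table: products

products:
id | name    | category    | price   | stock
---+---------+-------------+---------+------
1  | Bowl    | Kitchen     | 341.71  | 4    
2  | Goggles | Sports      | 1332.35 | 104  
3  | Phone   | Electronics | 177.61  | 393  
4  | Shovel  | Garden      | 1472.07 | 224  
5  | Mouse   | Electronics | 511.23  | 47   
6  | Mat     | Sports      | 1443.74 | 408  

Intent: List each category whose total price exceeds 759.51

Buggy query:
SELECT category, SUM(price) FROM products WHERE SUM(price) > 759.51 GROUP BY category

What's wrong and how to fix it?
Bug: Aggregate functions cannot appear in a WHERE clause

Fix: Use HAVING (which filters groups after aggregation) instead of WHERE

Corrected query:
SELECT category, SUM(price) FROM products GROUP BY category HAVING SUM(price) > 759.51

Result:
category | SUM(price)
---------+-----------
Garden   | 1472.07   
Sports   | 2776.09   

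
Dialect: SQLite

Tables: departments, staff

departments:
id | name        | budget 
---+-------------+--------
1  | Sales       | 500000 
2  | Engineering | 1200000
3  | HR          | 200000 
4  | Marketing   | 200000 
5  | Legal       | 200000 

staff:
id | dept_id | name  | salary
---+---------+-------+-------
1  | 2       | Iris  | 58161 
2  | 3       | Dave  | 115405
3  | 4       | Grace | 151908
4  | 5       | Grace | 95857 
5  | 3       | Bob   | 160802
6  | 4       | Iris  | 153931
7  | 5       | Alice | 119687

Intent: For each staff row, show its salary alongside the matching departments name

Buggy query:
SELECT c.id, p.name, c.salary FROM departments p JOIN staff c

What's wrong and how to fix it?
Bug: Missing join condition: each staff row is matched to all departments rows instead of just its own

Fix: Specify the join condition linking the foreign key to the parent id

Corrected query:
SELECT c.id, p.name, c.salary FROM departments p JOIN staff c ON c.dept_id = p.id

Result:
id | name        | salary
---+-------------+-------
1  | Engineering | 58161 
2  | HR          | 115405
3  | Marketing   | 151908
4  | Legal       | 95857 
5  | HR          | 160802
6  | Marketing   | 153931
7  | Legal       | 119687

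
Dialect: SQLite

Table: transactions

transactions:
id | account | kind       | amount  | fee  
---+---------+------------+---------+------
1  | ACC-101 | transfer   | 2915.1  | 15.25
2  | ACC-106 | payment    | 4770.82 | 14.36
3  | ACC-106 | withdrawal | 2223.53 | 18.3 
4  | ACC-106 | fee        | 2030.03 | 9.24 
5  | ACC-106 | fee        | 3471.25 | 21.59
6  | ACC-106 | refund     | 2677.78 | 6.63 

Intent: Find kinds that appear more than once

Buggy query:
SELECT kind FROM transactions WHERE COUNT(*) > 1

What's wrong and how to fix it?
Bug: WHERE can't reference COUNT(*); aggregates are computed after WHERE

Fix: GROUP BY kind, then filter groups with HAVING COUNT(*) > 1

Corrected query:
SELECT kind FROM transactions GROUP BY kind HAVING COUNT(*) > 1

Result:
kind
----
fee 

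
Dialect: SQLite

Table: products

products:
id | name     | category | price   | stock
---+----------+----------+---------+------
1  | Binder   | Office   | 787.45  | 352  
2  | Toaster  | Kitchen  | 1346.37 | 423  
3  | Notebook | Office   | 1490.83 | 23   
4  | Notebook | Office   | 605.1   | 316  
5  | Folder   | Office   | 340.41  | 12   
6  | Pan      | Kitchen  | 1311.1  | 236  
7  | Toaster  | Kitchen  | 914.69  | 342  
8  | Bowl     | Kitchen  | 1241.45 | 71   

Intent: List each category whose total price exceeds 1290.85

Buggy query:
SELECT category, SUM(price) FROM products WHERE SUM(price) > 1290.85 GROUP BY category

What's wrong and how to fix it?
Bug: WHERE runs before GROUP BY, so aggregates aren't available there

Fix: Use HAVING (which filters groups after aggregation) instead of WHERE

Corrected query:
SELECT category, SUM(price) FROM products GROUP BY category HAVING SUM(price) > 1290.85

Result:
category | SUM(price)
---------+-----------
Kitchen  | 4813.61   
Office   | 3223.79   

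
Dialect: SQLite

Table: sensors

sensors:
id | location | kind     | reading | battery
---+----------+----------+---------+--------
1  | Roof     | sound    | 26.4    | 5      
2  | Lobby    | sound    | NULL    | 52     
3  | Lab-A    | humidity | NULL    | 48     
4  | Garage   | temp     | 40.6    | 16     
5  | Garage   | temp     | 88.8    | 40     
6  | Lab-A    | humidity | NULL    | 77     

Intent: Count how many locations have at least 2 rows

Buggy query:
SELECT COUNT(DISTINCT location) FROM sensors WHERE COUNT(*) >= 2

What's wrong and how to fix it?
Bug: COUNT(*) cannot appear in WHERE; the per-group count doesn't exist yet

Fix: Group first with HAVING COUNT(*) >= 2, then COUNT the resulting groups

Corrected query:
SELECT COUNT(*) FROM (SELECT location FROM sensors GROUP BY location HAVING COUNT(*) >= 2)

Result:
COUNT(*)
--------
2       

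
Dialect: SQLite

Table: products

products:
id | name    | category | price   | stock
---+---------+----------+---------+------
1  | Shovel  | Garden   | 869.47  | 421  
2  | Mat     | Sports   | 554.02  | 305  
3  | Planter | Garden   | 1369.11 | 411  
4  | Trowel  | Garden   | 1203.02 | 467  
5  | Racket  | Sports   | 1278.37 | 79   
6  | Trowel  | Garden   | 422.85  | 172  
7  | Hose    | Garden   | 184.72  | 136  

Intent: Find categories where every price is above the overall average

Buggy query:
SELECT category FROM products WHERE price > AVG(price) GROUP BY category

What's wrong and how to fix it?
Bug: WHERE evaluates per row before aggregation, so AVG() is unavailable

Fix: Compute the overall average in a scalar subquery and compare each group's MIN against it in HAVING

Corrected query:
SELECT category FROM products GROUP BY category HAVING MIN(price) > (SELECT AVG(price) FROM products)

Result:
(no rows)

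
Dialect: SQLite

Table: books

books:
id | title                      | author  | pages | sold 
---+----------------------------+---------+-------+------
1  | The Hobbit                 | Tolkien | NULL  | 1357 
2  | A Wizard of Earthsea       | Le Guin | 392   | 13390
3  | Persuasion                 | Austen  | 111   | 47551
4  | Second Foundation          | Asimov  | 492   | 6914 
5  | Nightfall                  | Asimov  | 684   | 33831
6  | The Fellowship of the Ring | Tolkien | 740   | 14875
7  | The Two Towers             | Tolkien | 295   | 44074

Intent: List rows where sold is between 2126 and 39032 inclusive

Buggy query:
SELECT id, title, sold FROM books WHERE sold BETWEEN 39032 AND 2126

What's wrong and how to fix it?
Bug: BETWEEN expects the lower bound first; with 39032 AND 2126 the range is empty

Fix: Write BETWEEN 2126 AND 39032

Corrected query:
SELECT id, title, sold FROM books WHERE sold BETWEEN 2126 AND 39032

Result:
id | title                      | sold 
---+----------------------------+------
2  | A Wizard of Earthsea       | 13390
4  | Second Foundation          | 6914 
5  | Nightfall                  | 33831
6  | The Fellowship of the Ring | 14875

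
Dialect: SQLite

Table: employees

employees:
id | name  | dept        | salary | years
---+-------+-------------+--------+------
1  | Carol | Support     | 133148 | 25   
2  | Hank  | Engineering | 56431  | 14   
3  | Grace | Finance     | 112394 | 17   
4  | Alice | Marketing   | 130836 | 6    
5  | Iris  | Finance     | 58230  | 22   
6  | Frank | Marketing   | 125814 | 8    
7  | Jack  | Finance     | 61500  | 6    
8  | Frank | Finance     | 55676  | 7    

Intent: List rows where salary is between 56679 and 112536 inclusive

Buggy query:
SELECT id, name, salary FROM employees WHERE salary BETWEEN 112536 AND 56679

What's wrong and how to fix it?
Bug: The bounds are reversed; BETWEEN a AND b requires a <= b to match anything

Fix: Write BETWEEN 56679 AND 112536

Corrected query:
SELECT id, name, salary FROM employees WHERE salary BETWEEN 56679 AND 112536

Result:
id | name  | salary
---+-------+-------
3  | Grace | 112394
5  | Iris  | 58230 
7  | Jack  | 61500 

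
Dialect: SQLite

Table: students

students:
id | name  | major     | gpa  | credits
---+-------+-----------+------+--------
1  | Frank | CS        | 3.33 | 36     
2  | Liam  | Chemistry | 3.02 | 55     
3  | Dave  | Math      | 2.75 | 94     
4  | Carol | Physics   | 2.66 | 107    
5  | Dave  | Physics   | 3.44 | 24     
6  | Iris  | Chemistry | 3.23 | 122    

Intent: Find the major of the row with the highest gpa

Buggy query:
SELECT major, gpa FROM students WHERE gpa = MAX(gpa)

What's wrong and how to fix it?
Bug: WHERE is evaluated per row; an aggregate over the whole table isn't defined there

Fix: Use a subquery: WHERE gpa = (SELECT MAX(gpa) FROM students)

Corrected query:
SELECT major, gpa FROM students WHERE gpa = (SELECT MAX(gpa) FROM students)

Result:
major   | gpa 
--------+-----
Physics | 3.44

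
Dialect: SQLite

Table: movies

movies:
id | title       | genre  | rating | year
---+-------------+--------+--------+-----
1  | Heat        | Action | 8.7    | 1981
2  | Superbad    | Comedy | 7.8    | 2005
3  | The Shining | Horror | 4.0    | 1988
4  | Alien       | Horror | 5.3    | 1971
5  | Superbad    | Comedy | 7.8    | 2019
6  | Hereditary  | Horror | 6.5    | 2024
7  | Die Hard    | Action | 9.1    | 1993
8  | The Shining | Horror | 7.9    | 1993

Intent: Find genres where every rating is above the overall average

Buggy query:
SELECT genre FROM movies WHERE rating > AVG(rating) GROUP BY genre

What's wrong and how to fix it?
Bug: AVG() is an aggregate; it can't sit directly in WHERE

Fix: Compute the overall average in a scalar subquery and compare each group's MIN against it in HAVING

Corrected query:
SELECT genre FROM movies GROUP BY genre HAVING MIN(rating) > (SELECT AVG(rating) FROM movies)

Result:
genre 
------
Action
Comedy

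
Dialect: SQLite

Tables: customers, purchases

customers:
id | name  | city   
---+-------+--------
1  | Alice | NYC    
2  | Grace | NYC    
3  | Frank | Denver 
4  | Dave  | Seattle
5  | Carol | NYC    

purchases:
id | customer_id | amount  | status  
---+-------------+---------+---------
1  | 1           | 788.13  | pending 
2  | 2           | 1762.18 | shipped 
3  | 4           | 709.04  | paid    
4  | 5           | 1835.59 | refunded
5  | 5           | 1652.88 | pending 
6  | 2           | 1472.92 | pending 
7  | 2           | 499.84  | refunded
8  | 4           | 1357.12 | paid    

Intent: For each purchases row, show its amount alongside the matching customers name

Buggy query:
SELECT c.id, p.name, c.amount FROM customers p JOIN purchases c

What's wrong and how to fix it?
Bug: JOIN with no ON clause produces a cartesian product; every purchases row pairs with every customers row

Fix: Add ON c.customer_id = p.id to the JOIN

Corrected query:
SELECT c.id, p.name, c.amount FROM customers p JOIN purchases c ON c.customer_id = p.id

Result:
id | name  | amount 
---+-------+--------
1  | Alice | 788.13 
2  | Grace | 1762.18
3  | Dave  | 709.04 
4  | Carol | 1835.59
5  | Carol | 1652.88
6  | Grace | 1472.92
7  | Grace | 499.84 
8  | Dave  | 1357.12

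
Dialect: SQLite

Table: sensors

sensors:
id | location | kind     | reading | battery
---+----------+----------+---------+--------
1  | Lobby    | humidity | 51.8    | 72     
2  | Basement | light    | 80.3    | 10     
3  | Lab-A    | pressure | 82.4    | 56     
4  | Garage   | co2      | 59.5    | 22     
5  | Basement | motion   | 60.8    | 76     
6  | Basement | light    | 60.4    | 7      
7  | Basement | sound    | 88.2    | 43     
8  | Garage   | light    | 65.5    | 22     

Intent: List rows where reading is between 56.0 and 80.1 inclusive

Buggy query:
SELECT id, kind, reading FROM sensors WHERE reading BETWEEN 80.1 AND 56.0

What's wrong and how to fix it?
Bug: The bounds are reversed; BETWEEN a AND b requires a <= b to match anything

Fix: Swap the bounds so the smaller value comes first

Corrected query:
SELECT id, kind, reading FROM sensors WHERE reading BETWEEN 56.0 AND 80.1

Result:
id | kind   | reading
---+--------+--------
4  | co2    | 59.5   
5  | motion | 60.8   
6  | light  | 60.4   
8  | light  | 65.5   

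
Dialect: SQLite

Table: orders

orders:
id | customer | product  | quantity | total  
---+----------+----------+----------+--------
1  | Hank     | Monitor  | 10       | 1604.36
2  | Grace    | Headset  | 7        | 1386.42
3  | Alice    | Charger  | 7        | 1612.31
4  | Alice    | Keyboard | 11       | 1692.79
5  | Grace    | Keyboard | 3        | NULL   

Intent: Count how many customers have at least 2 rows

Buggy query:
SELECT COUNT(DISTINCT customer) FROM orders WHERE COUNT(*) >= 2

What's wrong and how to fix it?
Bug: WHERE filters individual rows, not groups, so a group-level COUNT is invalid there

Fix: Group first with HAVING COUNT(*) >= 2, then COUNT the resulting groups

Corrected query:
SELECT COUNT(*) FROM (SELECT customer FROM orders GROUP BY customer HAVING COUNT(*) >= 2)

Result:
COUNT(*)
--------
2       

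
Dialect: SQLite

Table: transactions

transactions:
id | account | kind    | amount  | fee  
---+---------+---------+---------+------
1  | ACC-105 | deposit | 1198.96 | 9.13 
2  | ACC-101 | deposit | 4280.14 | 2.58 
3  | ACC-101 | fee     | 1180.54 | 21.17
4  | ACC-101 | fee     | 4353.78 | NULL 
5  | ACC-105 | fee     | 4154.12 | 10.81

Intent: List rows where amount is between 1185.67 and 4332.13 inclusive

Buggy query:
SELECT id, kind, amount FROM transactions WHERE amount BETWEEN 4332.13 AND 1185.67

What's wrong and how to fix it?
Bug: BETWEEN expects the lower bound first; with 4332.13 AND 1185.67 the range is empty

Fix: Write BETWEEN 1185.67 AND 4332.13

Corrected query:
SELECT id, kind, amount FROM transactions WHERE amount BETWEEN 1185.67 AND 4332.13

Result:
id | kind    | amount 
---+---------+--------
1  | deposit | 1198.96
2  | deposit | 4280.14
5  | fee     | 4154.12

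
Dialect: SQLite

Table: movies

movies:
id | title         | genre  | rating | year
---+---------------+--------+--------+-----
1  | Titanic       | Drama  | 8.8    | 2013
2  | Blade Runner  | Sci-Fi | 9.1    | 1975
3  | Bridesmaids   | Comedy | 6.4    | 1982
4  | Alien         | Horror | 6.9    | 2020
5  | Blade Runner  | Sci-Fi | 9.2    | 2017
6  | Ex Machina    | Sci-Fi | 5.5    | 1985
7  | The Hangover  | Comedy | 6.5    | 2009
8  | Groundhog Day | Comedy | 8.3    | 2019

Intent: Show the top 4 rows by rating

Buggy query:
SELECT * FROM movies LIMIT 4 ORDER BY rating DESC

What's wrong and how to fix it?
Bug: ORDER BY cannot follow LIMIT; LIMIT is the final clause

Fix: Swap the clauses: ORDER BY first, then LIMIT

Corrected query:
SELECT * FROM movies ORDER BY rating DESC LIMIT 4

Result:
id | title         | genre  | rating | year
---+---------------+--------+--------+-----
5  | Blade Runner  | Sci-Fi | 9.2    | 2017
2  | Blade Runner  | Sci-Fi | 9.1    | 1975
1  | Titanic       | Drama  | 8.8    | 2013
8  | Groundhog Day | Comedy | 8.3    | 2019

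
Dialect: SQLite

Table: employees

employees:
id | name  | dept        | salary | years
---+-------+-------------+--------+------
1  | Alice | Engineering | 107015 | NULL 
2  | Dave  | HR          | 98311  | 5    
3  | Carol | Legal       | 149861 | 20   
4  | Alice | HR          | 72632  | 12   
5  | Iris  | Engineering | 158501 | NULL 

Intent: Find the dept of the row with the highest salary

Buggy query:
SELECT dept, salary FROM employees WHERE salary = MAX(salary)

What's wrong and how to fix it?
Bug: WHERE is evaluated per row; an aggregate over the whole table isn't defined there

Fix: Wrap MAX in a scalar subquery so WHERE compares against a single value

Corrected query:
SELECT dept, salary FROM employees WHERE salary = (SELECT MAX(salary) FROM employees)

Result:
dept        | salary
------------+-------
Engineering | 158501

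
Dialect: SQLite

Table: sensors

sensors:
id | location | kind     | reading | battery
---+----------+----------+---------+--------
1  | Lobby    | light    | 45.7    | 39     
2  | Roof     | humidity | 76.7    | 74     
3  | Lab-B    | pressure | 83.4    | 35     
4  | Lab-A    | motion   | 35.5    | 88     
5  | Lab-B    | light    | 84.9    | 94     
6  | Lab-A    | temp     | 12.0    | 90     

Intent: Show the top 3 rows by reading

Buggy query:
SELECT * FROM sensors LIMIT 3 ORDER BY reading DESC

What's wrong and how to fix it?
Bug: ORDER BY cannot follow LIMIT; LIMIT is the final clause

Fix: Swap the clauses: ORDER BY first, then LIMIT

Corrected query:
SELECT * FROM sensors ORDER BY reading DESC LIMIT 3

Result:
id | location | kind     | reading | battery
---+----------+----------+---------+--------
5  | Lab-B    | light    | 84.9    | 94     
3  | Lab-B    | pressure | 83.4    | 35     
2  | Roof     | humidity | 76.7    | 74     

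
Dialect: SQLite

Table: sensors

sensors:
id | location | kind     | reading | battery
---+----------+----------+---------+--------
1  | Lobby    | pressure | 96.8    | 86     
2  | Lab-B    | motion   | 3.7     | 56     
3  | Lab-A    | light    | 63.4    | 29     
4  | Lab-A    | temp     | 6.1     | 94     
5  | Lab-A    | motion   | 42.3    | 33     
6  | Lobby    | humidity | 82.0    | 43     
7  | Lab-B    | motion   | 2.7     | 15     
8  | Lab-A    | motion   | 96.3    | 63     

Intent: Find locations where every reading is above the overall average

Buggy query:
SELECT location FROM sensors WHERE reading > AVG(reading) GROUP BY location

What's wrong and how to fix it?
Bug: WHERE evaluates per row before aggregation, so AVG() is unavailable

Fix: Use a subquery for AVG and a HAVING MIN(...) filter so the condition holds for every row in the group

Corrected query:
SELECT location FROM sensors GROUP BY location HAVING MIN(reading) > (SELECT AVG(reading) FROM sensors)

Result:
location
--------
Lobby   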